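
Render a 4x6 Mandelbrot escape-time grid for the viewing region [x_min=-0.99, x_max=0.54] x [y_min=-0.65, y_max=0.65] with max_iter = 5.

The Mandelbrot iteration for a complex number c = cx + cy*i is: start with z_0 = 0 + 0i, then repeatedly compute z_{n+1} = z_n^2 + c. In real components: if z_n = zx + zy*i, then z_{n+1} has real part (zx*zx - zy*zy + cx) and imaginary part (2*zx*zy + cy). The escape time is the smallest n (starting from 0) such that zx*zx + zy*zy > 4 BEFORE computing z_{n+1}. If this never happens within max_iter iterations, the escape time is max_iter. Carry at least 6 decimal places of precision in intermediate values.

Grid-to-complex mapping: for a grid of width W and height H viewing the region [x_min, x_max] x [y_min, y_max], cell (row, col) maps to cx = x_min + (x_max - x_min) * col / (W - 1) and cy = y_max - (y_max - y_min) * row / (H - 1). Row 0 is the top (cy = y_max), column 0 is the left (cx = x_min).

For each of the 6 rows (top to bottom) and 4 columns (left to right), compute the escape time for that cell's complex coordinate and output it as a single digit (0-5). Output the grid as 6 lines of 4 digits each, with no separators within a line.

(row=0, col=0): c = -0.9900 + 0.6500i → escape time 4
(row=0, col=1): c = -0.4800 + 0.6500i → escape time 5
(row=0, col=2): c = 0.0300 + 0.6500i → escape time 5
(row=0, col=3): c = 0.5400 + 0.6500i → escape time 3
(row=1, col=0): c = -0.9900 + 0.3900i → escape time 5
(row=1, col=1): c = -0.4800 + 0.3900i → escape time 5
(row=1, col=2): c = 0.0300 + 0.3900i → escape time 5
(row=1, col=3): c = 0.5400 + 0.3900i → escape time 4
(row=2, col=0): c = -0.9900 + 0.1300i → escape time 5
(row=2, col=1): c = -0.4800 + 0.1300i → escape time 5
(row=2, col=2): c = 0.0300 + 0.1300i → escape time 5
(row=2, col=3): c = 0.5400 + 0.1300i → escape time 4
(row=3, col=0): c = -0.9900 + -0.1300i → escape time 5
(row=3, col=1): c = -0.4800 + -0.1300i → escape time 5
(row=3, col=2): c = 0.0300 + -0.1300i → escape time 5
(row=3, col=3): c = 0.5400 + -0.1300i → escape time 4
(row=4, col=0): c = -0.9900 + -0.3900i → escape time 5
(row=4, col=1): c = -0.4800 + -0.3900i → escape time 5
(row=4, col=2): c = 0.0300 + -0.3900i → escape time 5
(row=4, col=3): c = 0.5400 + -0.3900i → escape time 4
(row=5, col=0): c = -0.9900 + -0.6500i → escape time 4
(row=5, col=1): c = -0.4800 + -0.6500i → escape time 5
(row=5, col=2): c = 0.0300 + -0.6500i → escape time 5
(row=5, col=3): c = 0.5400 + -0.6500i → escape time 3

Answer: 4553
5554
5554
5554
5554
4553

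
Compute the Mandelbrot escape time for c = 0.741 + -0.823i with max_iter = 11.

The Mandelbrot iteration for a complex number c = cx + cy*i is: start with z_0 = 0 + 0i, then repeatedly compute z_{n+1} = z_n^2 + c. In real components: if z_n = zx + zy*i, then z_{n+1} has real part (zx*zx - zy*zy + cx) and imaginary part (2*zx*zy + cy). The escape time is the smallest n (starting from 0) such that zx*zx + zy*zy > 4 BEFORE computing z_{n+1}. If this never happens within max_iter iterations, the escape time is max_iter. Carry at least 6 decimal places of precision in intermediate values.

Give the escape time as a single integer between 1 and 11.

z_0 = 0 + 0i, c = 0.7410 + -0.8230i
Iter 1: z = 0.7410 + -0.8230i, |z|^2 = 1.2264
Iter 2: z = 0.6128 + -2.0427i, |z|^2 = 4.5480
Escaped at iteration 2

Answer: 2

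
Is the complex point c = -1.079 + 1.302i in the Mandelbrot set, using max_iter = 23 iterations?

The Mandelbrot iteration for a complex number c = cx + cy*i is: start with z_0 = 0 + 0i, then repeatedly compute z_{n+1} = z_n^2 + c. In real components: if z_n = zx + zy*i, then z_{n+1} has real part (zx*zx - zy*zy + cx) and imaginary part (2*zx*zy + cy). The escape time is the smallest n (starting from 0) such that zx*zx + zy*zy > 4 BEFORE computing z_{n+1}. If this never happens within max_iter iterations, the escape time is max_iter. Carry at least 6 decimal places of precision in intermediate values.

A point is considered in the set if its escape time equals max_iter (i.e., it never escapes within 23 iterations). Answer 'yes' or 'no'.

Answer: no

Derivation:
z_0 = 0 + 0i, c = -1.0790 + 1.3020i
Iter 1: z = -1.0790 + 1.3020i, |z|^2 = 2.8594
Iter 2: z = -1.6100 + -1.5077i, |z|^2 = 4.8652
Escaped at iteration 2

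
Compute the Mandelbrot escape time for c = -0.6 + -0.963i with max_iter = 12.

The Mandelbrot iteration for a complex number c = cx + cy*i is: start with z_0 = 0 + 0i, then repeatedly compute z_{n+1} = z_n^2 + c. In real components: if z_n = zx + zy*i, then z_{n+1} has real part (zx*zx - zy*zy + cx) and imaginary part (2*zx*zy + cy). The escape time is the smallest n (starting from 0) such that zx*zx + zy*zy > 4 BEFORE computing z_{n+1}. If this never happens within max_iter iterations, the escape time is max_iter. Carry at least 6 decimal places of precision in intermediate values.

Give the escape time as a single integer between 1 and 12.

z_0 = 0 + 0i, c = -0.6000 + -0.9630i
Iter 1: z = -0.6000 + -0.9630i, |z|^2 = 1.2874
Iter 2: z = -1.1674 + 0.1926i, |z|^2 = 1.3998
Iter 3: z = 0.7257 + -1.4127i, |z|^2 = 2.5222
Iter 4: z = -2.0691 + -3.0132i, |z|^2 = 13.3605
Escaped at iteration 4

Answer: 4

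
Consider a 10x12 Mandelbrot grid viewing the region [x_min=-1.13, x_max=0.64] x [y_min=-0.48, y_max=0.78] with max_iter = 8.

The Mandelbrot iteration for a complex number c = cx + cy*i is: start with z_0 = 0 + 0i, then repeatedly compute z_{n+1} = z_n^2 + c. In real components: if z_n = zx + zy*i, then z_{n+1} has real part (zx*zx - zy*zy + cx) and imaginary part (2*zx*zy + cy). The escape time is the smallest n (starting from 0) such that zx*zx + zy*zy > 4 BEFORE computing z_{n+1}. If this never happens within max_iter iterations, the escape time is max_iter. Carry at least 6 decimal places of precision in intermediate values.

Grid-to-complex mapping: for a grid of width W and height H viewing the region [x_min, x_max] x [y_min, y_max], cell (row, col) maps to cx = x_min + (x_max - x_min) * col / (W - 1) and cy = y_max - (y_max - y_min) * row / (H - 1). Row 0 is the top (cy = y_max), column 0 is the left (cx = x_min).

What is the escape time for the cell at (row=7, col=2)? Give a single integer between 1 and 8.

z_0 = 0 + 0i, c = -0.7367 + -0.0218i
Iter 1: z = -0.7367 + -0.0218i, |z|^2 = 0.5432
Iter 2: z = -0.1945 + 0.0103i, |z|^2 = 0.0379
Iter 3: z = -0.6990 + -0.0258i, |z|^2 = 0.4892
Iter 4: z = -0.2488 + 0.0143i, |z|^2 = 0.0621
Iter 5: z = -0.6750 + -0.0289i, |z|^2 = 0.4564
Iter 6: z = -0.2819 + 0.0172i, |z|^2 = 0.0798
Iter 7: z = -0.6575 + -0.0315i, |z|^2 = 0.4333

Answer: 8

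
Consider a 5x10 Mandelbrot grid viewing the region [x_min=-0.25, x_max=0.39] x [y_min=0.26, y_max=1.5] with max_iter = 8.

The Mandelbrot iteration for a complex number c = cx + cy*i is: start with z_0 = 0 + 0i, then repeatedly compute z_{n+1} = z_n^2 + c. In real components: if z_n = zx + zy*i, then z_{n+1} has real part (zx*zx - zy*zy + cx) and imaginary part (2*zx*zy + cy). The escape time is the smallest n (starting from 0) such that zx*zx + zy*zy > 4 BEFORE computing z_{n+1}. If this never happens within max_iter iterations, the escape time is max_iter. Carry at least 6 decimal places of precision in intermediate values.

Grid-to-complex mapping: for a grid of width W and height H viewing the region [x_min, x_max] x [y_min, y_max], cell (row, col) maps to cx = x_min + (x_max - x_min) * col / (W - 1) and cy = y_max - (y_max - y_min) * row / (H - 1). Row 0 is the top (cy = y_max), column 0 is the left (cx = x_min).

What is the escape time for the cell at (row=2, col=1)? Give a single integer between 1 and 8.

z_0 = 0 + 0i, c = -0.0900 + 1.2244i
Iter 1: z = -0.0900 + 1.2244i, |z|^2 = 1.5074
Iter 2: z = -1.5812 + 1.0040i, |z|^2 = 3.5082
Iter 3: z = 1.4020 + -1.9507i, |z|^2 = 5.7707
Escaped at iteration 3

Answer: 3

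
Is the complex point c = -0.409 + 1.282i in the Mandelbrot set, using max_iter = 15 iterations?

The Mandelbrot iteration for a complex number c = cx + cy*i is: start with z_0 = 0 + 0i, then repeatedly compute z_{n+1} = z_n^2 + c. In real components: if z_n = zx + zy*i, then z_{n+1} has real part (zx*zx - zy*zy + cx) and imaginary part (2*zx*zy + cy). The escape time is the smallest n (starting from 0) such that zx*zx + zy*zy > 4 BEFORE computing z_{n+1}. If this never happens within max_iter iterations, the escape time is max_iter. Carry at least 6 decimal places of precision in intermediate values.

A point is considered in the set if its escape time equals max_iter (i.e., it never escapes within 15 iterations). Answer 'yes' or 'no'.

z_0 = 0 + 0i, c = -0.4090 + 1.2820i
Iter 1: z = -0.4090 + 1.2820i, |z|^2 = 1.8108
Iter 2: z = -1.8852 + 0.2333i, |z|^2 = 3.6086
Iter 3: z = 3.0907 + 0.4023i, |z|^2 = 9.7142
Escaped at iteration 3

Answer: no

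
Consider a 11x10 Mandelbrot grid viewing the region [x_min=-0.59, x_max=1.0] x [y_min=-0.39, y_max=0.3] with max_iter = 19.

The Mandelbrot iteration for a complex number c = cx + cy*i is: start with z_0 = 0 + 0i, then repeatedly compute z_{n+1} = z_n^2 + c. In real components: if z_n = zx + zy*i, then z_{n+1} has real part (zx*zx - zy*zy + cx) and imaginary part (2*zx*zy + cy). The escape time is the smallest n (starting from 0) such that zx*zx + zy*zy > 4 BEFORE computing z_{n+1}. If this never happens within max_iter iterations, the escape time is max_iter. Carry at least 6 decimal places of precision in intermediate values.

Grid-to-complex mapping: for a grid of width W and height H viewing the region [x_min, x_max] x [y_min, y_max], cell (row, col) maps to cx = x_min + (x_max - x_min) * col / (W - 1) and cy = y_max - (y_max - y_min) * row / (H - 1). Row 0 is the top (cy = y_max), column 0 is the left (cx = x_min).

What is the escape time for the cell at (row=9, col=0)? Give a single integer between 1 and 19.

Answer: 19

Derivation:
z_0 = 0 + 0i, c = -0.5900 + -0.3900i
Iter 1: z = -0.5900 + -0.3900i, |z|^2 = 0.5002
Iter 2: z = -0.3940 + 0.0702i, |z|^2 = 0.1602
Iter 3: z = -0.4397 + -0.4453i, |z|^2 = 0.3916
Iter 4: z = -0.5950 + 0.0016i, |z|^2 = 0.3540
Iter 5: z = -0.2360 + -0.3919i, |z|^2 = 0.2093
Iter 6: z = -0.6879 + -0.2050i, |z|^2 = 0.5152
Iter 7: z = -0.1588 + -0.1079i, |z|^2 = 0.0369
Iter 8: z = -0.5764 + -0.3557i, |z|^2 = 0.4588
Iter 9: z = -0.3843 + 0.0201i, |z|^2 = 0.1481
Iter 10: z = -0.4427 + -0.4054i, |z|^2 = 0.3604
Iter 11: z = -0.5584 + -0.0310i, |z|^2 = 0.3127
Iter 12: z = -0.2792 + -0.3554i, |z|^2 = 0.2043
Iter 13: z = -0.6383 + -0.1916i, |z|^2 = 0.4442
Iter 14: z = -0.2192 + -0.1454i, |z|^2 = 0.0692
Iter 15: z = -0.5631 + -0.3262i, |z|^2 = 0.4235
Iter 16: z = -0.3793 + -0.0226i, |z|^2 = 0.1444
Iter 17: z = -0.4466 + -0.3729i, |z|^2 = 0.3385
Iter 18: z = -0.5296 + -0.0570i, |z|^2 = 0.2837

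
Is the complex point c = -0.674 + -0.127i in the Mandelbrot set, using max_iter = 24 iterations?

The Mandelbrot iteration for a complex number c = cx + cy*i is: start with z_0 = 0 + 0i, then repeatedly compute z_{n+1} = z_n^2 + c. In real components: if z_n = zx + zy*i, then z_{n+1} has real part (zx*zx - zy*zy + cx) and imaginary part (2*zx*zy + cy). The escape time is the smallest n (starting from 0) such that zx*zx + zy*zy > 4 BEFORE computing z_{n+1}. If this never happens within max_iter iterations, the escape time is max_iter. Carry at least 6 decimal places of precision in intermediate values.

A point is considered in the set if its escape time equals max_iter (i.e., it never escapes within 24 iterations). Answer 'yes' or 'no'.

z_0 = 0 + 0i, c = -0.6740 + -0.1270i
Iter 1: z = -0.6740 + -0.1270i, |z|^2 = 0.4704
Iter 2: z = -0.2359 + 0.0442i, |z|^2 = 0.0576
Iter 3: z = -0.6203 + -0.1478i, |z|^2 = 0.4067
Iter 4: z = -0.3111 + 0.0564i, |z|^2 = 0.0999
Iter 5: z = -0.5804 + -0.1621i, |z|^2 = 0.3632
Iter 6: z = -0.3634 + 0.0612i, |z|^2 = 0.1358
Iter 7: z = -0.5457 + -0.1715i, |z|^2 = 0.3272
Iter 8: z = -0.4056 + 0.0601i, |z|^2 = 0.1681
Iter 9: z = -0.5131 + -0.1758i, |z|^2 = 0.2942
Iter 10: z = -0.4416 + 0.0534i, |z|^2 = 0.1979
Iter 11: z = -0.4818 + -0.1742i, |z|^2 = 0.2625
Iter 12: z = -0.4722 + 0.0408i, |z|^2 = 0.2246
Iter 13: z = -0.4527 + -0.1655i, |z|^2 = 0.2323
Iter 14: z = -0.4965 + 0.0229i, |z|^2 = 0.2470
Iter 15: z = -0.4280 + -0.1497i, |z|^2 = 0.2056
Iter 16: z = -0.5132 + 0.0012i, |z|^2 = 0.2634
Iter 17: z = -0.4106 + -0.1282i, |z|^2 = 0.1851
Iter 18: z = -0.5218 + -0.0217i, |z|^2 = 0.2728
Iter 19: z = -0.4022 + -0.1043i, |z|^2 = 0.1726
Iter 20: z = -0.5231 + -0.0431i, |z|^2 = 0.2755
Iter 21: z = -0.4022 + -0.0819i, |z|^2 = 0.1685
Iter 22: z = -0.5190 + -0.0611i, |z|^2 = 0.2731
Iter 23: z = -0.4084 + -0.0636i, |z|^2 = 0.1708
Did not escape in 24 iterations → in set

Answer: yes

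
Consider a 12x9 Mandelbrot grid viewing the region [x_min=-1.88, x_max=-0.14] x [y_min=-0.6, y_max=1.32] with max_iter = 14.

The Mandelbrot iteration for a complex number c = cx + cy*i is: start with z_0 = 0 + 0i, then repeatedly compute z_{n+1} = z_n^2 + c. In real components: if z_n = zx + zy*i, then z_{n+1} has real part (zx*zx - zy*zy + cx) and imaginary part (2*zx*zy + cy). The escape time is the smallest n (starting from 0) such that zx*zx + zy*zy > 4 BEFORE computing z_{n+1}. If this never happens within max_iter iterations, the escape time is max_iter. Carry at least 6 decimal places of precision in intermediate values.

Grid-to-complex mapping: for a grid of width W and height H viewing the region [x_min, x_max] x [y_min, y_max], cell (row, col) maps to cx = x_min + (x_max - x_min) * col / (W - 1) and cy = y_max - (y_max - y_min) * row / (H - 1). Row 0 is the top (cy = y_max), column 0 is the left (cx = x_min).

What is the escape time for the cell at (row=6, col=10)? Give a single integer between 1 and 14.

Answer: 14

Derivation:
z_0 = 0 + 0i, c = -0.2982 + -0.1200i
Iter 1: z = -0.2982 + -0.1200i, |z|^2 = 0.1033
Iter 2: z = -0.2237 + -0.0484i, |z|^2 = 0.0524
Iter 3: z = -0.2505 + -0.0983i, |z|^2 = 0.0724
Iter 4: z = -0.2451 + -0.0707i, |z|^2 = 0.0651
Iter 5: z = -0.2431 + -0.0853i, |z|^2 = 0.0664
Iter 6: z = -0.2464 + -0.0785i, |z|^2 = 0.0669
Iter 7: z = -0.2437 + -0.0813i, |z|^2 = 0.0660
Iter 8: z = -0.2454 + -0.0804i, |z|^2 = 0.0667
Iter 9: z = -0.2444 + -0.0805i, |z|^2 = 0.0662
Iter 10: z = -0.2449 + -0.0806i, |z|^2 = 0.0665
Iter 11: z = -0.2447 + -0.0805i, |z|^2 = 0.0664
Iter 12: z = -0.2448 + -0.0806i, |z|^2 = 0.0664
Iter 13: z = -0.2448 + -0.0805i, |z|^2 = 0.0664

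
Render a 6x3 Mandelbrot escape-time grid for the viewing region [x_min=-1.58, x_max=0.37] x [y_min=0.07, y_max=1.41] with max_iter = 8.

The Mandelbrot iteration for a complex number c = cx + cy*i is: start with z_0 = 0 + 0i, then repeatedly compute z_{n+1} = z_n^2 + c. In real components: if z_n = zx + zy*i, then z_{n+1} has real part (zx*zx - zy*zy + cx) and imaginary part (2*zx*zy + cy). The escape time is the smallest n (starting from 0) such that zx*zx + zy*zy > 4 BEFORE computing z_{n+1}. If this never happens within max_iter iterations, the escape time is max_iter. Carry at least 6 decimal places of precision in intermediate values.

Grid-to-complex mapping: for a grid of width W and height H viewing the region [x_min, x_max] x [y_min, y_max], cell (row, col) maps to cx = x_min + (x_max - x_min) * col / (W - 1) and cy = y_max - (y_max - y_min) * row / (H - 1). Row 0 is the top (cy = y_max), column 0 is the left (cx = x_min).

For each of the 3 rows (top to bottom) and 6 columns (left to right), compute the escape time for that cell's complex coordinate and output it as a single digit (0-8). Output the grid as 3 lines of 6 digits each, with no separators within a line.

(row=0, col=0): c = -1.5800 + 1.4100i → escape time 1
(row=0, col=1): c = -1.1900 + 1.4100i → escape time 2
(row=0, col=2): c = -0.8000 + 1.4100i → escape time 2
(row=0, col=3): c = -0.4100 + 1.4100i → escape time 2
(row=0, col=4): c = -0.0200 + 1.4100i → escape time 2
(row=0, col=5): c = 0.3700 + 1.4100i → escape time 2
(row=1, col=0): c = -1.5800 + 0.7400i → escape time 3
(row=1, col=1): c = -1.1900 + 0.7400i → escape time 3
(row=1, col=2): c = -0.8000 + 0.7400i → escape time 4
(row=1, col=3): c = -0.4100 + 0.7400i → escape time 7
(row=1, col=4): c = -0.0200 + 0.7400i → escape time 8
(row=1, col=5): c = 0.3700 + 0.7400i → escape time 5
(row=2, col=0): c = -1.5800 + 0.0700i → escape time 7
(row=2, col=1): c = -1.1900 + 0.0700i → escape time 8
(row=2, col=2): c = -0.8000 + 0.0700i → escape time 8
(row=2, col=3): c = -0.4100 + 0.0700i → escape time 8
(row=2, col=4): c = -0.0200 + 0.0700i → escape time 8
(row=2, col=5): c = 0.3700 + 0.0700i → escape time 8

Answer: 122222
334785
788888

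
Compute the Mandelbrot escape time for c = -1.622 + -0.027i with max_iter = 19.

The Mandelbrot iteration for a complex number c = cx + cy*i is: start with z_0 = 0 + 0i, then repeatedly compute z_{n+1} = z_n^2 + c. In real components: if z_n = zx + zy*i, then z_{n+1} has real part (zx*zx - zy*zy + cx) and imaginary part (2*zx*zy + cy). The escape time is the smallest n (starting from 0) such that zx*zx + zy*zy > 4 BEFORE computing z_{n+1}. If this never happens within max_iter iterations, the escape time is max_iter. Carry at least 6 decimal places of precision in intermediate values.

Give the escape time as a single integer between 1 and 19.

z_0 = 0 + 0i, c = -1.6220 + -0.0270i
Iter 1: z = -1.6220 + -0.0270i, |z|^2 = 2.6316
Iter 2: z = 1.0082 + 0.0606i, |z|^2 = 1.0200
Iter 3: z = -0.6093 + 0.0952i, |z|^2 = 0.3803
Iter 4: z = -1.2598 + -0.1430i, |z|^2 = 1.6076
Iter 5: z = -0.0553 + 0.3332i, |z|^2 = 0.1141
Iter 6: z = -1.7300 + -0.0639i, |z|^2 = 2.9969
Iter 7: z = 1.3667 + 0.1939i, |z|^2 = 1.9056
Iter 8: z = 0.2084 + 0.5031i, |z|^2 = 0.2966
Iter 9: z = -1.8317 + 0.1827i, |z|^2 = 3.3885
Iter 10: z = 1.6998 + -0.6963i, |z|^2 = 3.3741
Iter 11: z = 0.7825 + -2.3940i, |z|^2 = 6.3437
Escaped at iteration 11

Answer: 11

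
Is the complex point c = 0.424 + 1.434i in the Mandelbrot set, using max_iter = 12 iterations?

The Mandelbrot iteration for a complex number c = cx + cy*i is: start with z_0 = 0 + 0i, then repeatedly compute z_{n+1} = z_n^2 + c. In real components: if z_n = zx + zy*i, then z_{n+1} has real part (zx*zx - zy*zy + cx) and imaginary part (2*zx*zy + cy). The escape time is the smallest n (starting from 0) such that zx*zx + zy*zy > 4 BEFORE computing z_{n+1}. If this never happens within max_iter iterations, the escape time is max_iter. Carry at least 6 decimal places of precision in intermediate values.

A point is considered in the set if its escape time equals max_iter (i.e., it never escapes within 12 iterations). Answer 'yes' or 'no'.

z_0 = 0 + 0i, c = 0.4240 + 1.4340i
Iter 1: z = 0.4240 + 1.4340i, |z|^2 = 2.2361
Iter 2: z = -1.4526 + 2.6500i, |z|^2 = 9.1327
Escaped at iteration 2

Answer: no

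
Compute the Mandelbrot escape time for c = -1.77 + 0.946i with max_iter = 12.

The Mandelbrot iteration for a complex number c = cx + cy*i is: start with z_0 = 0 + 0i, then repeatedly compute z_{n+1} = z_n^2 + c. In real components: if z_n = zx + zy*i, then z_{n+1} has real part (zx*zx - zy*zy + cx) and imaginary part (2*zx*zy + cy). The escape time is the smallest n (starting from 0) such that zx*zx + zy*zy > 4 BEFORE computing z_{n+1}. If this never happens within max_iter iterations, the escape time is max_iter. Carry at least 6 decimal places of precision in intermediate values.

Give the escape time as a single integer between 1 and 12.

Answer: 1

Derivation:
z_0 = 0 + 0i, c = -1.7700 + 0.9460i
Iter 1: z = -1.7700 + 0.9460i, |z|^2 = 4.0278
Escaped at iteration 1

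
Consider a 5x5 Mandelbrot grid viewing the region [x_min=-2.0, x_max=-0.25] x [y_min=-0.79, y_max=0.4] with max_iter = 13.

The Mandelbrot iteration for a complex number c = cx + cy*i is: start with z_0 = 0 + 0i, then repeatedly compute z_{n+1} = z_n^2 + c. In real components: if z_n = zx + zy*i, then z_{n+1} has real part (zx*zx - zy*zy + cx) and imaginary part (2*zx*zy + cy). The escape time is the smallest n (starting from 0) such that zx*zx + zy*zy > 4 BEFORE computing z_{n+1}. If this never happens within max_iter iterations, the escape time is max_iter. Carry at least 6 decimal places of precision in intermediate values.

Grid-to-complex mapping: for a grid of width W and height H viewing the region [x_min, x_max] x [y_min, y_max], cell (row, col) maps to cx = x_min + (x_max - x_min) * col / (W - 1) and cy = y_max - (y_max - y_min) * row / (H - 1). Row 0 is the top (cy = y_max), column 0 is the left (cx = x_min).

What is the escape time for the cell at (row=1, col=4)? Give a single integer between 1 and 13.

Answer: 13

Derivation:
z_0 = 0 + 0i, c = -0.2500 + 0.1025i
Iter 1: z = -0.2500 + 0.1025i, |z|^2 = 0.0730
Iter 2: z = -0.1980 + 0.0513i, |z|^2 = 0.0418
Iter 3: z = -0.2134 + 0.0822i, |z|^2 = 0.0523
Iter 4: z = -0.2112 + 0.0674i, |z|^2 = 0.0492
Iter 5: z = -0.2099 + 0.0740i, |z|^2 = 0.0496
Iter 6: z = -0.2114 + 0.0714i, |z|^2 = 0.0498
Iter 7: z = -0.2104 + 0.0723i, |z|^2 = 0.0495
Iter 8: z = -0.2110 + 0.0721i, |z|^2 = 0.0497
Iter 9: z = -0.2107 + 0.0721i, |z|^2 = 0.0496
Iter 10: z = -0.2108 + 0.0721i, |z|^2 = 0.0496
Iter 11: z = -0.2108 + 0.0721i, |z|^2 = 0.0496
Iter 12: z = -0.2108 + 0.0721i, |z|^2 = 0.0496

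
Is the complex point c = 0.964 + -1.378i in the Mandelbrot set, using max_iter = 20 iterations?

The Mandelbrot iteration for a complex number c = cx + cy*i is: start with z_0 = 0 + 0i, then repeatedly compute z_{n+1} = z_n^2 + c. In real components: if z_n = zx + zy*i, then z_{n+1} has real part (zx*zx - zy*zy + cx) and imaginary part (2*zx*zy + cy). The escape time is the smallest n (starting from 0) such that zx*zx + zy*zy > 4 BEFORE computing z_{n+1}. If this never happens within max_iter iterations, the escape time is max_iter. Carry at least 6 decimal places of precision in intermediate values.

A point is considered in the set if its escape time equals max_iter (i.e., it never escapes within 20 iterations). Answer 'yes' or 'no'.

Answer: no

Derivation:
z_0 = 0 + 0i, c = 0.9640 + -1.3780i
Iter 1: z = 0.9640 + -1.3780i, |z|^2 = 2.8282
Iter 2: z = -0.0056 + -4.0348i, |z|^2 = 16.2795
Escaped at iteration 2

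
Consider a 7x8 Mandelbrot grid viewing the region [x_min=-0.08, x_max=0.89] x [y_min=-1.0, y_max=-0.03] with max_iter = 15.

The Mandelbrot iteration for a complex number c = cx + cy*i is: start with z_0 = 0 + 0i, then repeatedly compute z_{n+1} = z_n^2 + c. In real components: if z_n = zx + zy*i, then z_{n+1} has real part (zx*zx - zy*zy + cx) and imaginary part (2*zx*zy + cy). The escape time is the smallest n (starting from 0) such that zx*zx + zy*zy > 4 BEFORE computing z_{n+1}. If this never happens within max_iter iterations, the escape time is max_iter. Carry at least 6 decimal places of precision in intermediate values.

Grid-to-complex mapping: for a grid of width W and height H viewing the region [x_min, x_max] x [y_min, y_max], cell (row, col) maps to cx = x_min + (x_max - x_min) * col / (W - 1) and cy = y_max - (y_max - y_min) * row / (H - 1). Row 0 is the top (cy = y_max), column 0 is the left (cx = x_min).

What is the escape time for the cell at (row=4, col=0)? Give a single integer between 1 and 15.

z_0 = 0 + 0i, c = -0.0800 + -0.5843i
Iter 1: z = -0.0800 + -0.5843i, |z|^2 = 0.3478
Iter 2: z = -0.4150 + -0.4908i, |z|^2 = 0.4131
Iter 3: z = -0.1487 + -0.1769i, |z|^2 = 0.0534
Iter 4: z = -0.0892 + -0.5317i, |z|^2 = 0.2906
Iter 5: z = -0.3547 + -0.4894i, |z|^2 = 0.3654
Iter 6: z = -0.1937 + -0.2371i, |z|^2 = 0.0937
Iter 7: z = -0.0987 + -0.4924i, |z|^2 = 0.2522
Iter 8: z = -0.3128 + -0.4871i, |z|^2 = 0.3351
Iter 9: z = -0.2195 + -0.2796i, |z|^2 = 0.1263
Iter 10: z = -0.1100 + -0.4616i, |z|^2 = 0.2252
Iter 11: z = -0.2809 + -0.4827i, |z|^2 = 0.3120
Iter 12: z = -0.2341 + -0.3130i, |z|^2 = 0.1528
Iter 13: z = -0.1232 + -0.4377i, |z|^2 = 0.2068
Iter 14: z = -0.2564 + -0.4764i, |z|^2 = 0.2927

Answer: 15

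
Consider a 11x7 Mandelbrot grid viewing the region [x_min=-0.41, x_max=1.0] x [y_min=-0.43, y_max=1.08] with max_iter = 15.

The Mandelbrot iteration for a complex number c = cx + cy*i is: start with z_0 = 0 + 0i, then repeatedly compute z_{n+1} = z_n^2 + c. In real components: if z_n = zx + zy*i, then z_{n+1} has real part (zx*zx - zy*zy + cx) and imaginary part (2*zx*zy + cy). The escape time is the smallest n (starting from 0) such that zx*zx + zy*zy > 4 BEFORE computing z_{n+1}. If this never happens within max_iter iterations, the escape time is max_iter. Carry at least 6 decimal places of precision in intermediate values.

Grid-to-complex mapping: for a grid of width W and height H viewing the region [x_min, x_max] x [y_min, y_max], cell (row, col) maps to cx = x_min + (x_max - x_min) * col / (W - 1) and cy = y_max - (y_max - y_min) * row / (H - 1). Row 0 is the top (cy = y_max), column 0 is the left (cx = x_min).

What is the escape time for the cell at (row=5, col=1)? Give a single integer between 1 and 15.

z_0 = 0 + 0i, c = -0.2690 + -0.1783i
Iter 1: z = -0.2690 + -0.1783i, |z|^2 = 0.1042
Iter 2: z = -0.2284 + -0.0824i, |z|^2 = 0.0590
Iter 3: z = -0.2236 + -0.1407i, |z|^2 = 0.0698
Iter 4: z = -0.2388 + -0.1154i, |z|^2 = 0.0703
Iter 5: z = -0.2253 + -0.1232i, |z|^2 = 0.0659
Iter 6: z = -0.2334 + -0.1228i, |z|^2 = 0.0696
Iter 7: z = -0.2296 + -0.1210i, |z|^2 = 0.0674
Iter 8: z = -0.2309 + -0.1228i, |z|^2 = 0.0684
Iter 9: z = -0.2307 + -0.1216i, |z|^2 = 0.0680
Iter 10: z = -0.2306 + -0.1222i, |z|^2 = 0.0681
Iter 11: z = -0.2308 + -0.1220i, |z|^2 = 0.0681
Iter 12: z = -0.2306 + -0.1220i, |z|^2 = 0.0681
Iter 13: z = -0.2307 + -0.1220i, |z|^2 = 0.0681
Iter 14: z = -0.2307 + -0.1220i, |z|^2 = 0.0681

Answer: 15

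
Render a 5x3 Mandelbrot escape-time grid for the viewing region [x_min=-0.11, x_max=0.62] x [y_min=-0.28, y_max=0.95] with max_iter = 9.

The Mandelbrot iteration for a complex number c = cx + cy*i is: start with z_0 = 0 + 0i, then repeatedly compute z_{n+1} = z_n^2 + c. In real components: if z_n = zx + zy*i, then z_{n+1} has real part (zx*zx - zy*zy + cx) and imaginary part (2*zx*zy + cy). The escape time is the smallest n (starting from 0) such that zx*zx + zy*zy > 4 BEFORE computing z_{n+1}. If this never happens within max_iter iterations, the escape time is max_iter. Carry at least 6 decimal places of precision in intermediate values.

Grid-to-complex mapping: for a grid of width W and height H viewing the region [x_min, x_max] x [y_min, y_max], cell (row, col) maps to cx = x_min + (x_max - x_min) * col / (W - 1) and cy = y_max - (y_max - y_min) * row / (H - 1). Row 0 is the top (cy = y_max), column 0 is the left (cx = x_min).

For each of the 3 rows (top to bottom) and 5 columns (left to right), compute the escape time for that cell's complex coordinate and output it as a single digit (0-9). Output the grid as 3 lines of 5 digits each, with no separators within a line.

(row=0, col=0): c = -0.1100 + 0.9500i → escape time 9
(row=0, col=1): c = 0.0725 + 0.9500i → escape time 5
(row=0, col=2): c = 0.2550 + 0.9500i → escape time 4
(row=0, col=3): c = 0.4375 + 0.9500i → escape time 3
(row=0, col=4): c = 0.6200 + 0.9500i → escape time 2
(row=1, col=0): c = -0.1100 + 0.3350i → escape time 9
(row=1, col=1): c = 0.0725 + 0.3350i → escape time 9
(row=1, col=2): c = 0.2550 + 0.3350i → escape time 9
(row=1, col=3): c = 0.4375 + 0.3350i → escape time 9
(row=1, col=4): c = 0.6200 + 0.3350i → escape time 4
(row=2, col=0): c = -0.1100 + -0.2800i → escape time 9
(row=2, col=1): c = 0.0725 + -0.2800i → escape time 9
(row=2, col=2): c = 0.2550 + -0.2800i → escape time 9
(row=2, col=3): c = 0.4375 + -0.2800i → escape time 8
(row=2, col=4): c = 0.6200 + -0.2800i → escape time 4

Answer: 95432
99994
99984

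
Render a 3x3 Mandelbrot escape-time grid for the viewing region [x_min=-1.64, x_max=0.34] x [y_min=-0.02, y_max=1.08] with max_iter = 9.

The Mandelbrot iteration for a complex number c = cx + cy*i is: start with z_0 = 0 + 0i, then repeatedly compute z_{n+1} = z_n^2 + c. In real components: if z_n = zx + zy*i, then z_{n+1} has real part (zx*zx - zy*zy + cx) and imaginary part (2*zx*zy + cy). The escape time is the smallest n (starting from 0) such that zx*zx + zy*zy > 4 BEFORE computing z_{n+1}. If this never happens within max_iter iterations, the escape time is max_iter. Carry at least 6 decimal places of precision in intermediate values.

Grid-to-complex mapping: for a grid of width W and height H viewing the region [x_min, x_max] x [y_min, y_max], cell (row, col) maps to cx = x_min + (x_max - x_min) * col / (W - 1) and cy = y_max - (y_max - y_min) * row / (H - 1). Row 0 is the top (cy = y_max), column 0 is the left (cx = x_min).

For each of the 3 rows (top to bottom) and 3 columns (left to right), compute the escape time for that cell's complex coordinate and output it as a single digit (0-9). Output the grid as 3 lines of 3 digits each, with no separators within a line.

Answer: 233
389
999

Derivation:
(row=0, col=0): c = -1.6400 + 1.0800i → escape time 2
(row=0, col=1): c = -0.6500 + 1.0800i → escape time 3
(row=0, col=2): c = 0.3400 + 1.0800i → escape time 3
(row=1, col=0): c = -1.6400 + 0.5300i → escape time 3
(row=1, col=1): c = -0.6500 + 0.5300i → escape time 8
(row=1, col=2): c = 0.3400 + 0.5300i → escape time 9
(row=2, col=0): c = -1.6400 + -0.0200i → escape time 9
(row=2, col=1): c = -0.6500 + -0.0200i → escape time 9
(row=2, col=2): c = 0.3400 + -0.0200i → escape time 9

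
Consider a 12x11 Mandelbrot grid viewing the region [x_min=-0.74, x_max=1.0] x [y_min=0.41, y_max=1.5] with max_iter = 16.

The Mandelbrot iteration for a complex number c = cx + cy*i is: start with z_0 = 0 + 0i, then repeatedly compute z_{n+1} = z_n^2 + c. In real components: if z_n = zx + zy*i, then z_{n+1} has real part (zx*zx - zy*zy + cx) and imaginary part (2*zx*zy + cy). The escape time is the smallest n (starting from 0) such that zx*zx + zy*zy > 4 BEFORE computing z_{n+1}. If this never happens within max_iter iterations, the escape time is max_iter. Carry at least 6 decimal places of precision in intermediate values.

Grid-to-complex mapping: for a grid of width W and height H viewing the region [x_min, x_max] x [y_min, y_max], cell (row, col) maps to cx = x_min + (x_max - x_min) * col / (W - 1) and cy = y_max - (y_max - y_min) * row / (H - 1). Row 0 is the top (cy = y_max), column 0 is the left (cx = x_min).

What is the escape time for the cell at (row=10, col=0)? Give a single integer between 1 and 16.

Answer: 8

Derivation:
z_0 = 0 + 0i, c = -0.7400 + 0.4100i
Iter 1: z = -0.7400 + 0.4100i, |z|^2 = 0.7157
Iter 2: z = -0.3605 + -0.1968i, |z|^2 = 0.1687
Iter 3: z = -0.6488 + 0.5519i, |z|^2 = 0.7255
Iter 4: z = -0.6237 + -0.3061i, |z|^2 = 0.4827
Iter 5: z = -0.4447 + 0.7918i, |z|^2 = 0.8248
Iter 6: z = -1.1692 + -0.2943i, |z|^2 = 1.4536
Iter 7: z = 0.5405 + 1.0981i, |z|^2 = 1.4980
Iter 8: z = -1.6538 + 1.5970i, |z|^2 = 5.2855
Escaped at iteration 8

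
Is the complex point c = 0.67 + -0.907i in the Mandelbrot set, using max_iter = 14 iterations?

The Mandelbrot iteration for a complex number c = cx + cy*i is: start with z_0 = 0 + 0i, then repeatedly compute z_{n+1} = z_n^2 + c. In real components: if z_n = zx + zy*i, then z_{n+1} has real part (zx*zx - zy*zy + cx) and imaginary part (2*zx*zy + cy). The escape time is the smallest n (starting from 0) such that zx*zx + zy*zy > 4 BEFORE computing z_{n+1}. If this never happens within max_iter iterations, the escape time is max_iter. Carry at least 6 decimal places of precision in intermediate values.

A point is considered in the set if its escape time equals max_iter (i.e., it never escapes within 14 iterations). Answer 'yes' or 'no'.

z_0 = 0 + 0i, c = 0.6700 + -0.9070i
Iter 1: z = 0.6700 + -0.9070i, |z|^2 = 1.2715
Iter 2: z = 0.2963 + -2.1224i, |z|^2 = 4.5923
Escaped at iteration 2

Answer: no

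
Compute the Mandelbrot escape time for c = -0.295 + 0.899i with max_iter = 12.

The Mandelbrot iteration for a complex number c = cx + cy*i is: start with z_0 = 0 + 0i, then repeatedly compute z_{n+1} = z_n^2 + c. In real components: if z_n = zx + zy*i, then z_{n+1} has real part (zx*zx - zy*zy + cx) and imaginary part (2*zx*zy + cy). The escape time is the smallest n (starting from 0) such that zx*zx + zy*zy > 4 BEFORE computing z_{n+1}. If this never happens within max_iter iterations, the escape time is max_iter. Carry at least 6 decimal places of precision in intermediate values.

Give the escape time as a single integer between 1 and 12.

Answer: 6

Derivation:
z_0 = 0 + 0i, c = -0.2950 + 0.8990i
Iter 1: z = -0.2950 + 0.8990i, |z|^2 = 0.8952
Iter 2: z = -1.0162 + 0.3686i, |z|^2 = 1.1685
Iter 3: z = 0.6018 + 0.1499i, |z|^2 = 0.3846
Iter 4: z = 0.0446 + 1.0794i, |z|^2 = 1.1671
Iter 5: z = -1.4581 + 0.9954i, |z|^2 = 3.1169
Iter 6: z = 0.8403 + -2.0037i, |z|^2 = 4.7211
Escaped at iteration 6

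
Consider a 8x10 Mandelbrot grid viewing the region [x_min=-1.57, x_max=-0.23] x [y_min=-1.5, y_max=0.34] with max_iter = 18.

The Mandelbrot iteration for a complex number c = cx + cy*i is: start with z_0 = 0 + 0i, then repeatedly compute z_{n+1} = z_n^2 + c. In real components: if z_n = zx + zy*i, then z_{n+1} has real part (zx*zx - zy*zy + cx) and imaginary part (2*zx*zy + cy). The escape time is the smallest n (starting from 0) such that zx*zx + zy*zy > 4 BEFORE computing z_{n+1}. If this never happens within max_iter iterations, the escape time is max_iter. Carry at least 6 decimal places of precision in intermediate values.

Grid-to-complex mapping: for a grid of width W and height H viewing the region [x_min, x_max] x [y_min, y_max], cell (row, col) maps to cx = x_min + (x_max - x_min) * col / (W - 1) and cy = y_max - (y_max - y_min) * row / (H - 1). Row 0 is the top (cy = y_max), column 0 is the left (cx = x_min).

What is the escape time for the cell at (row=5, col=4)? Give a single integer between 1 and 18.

Answer: 4

Derivation:
z_0 = 0 + 0i, c = -0.8043 + -0.6822i
Iter 1: z = -0.8043 + -0.6822i, |z|^2 = 1.1123
Iter 2: z = -0.6228 + 0.4152i, |z|^2 = 0.5603
Iter 3: z = -0.5887 + -1.1994i, |z|^2 = 1.7852
Iter 4: z = -1.8962 + 0.7300i, |z|^2 = 4.1287
Escaped at iteration 4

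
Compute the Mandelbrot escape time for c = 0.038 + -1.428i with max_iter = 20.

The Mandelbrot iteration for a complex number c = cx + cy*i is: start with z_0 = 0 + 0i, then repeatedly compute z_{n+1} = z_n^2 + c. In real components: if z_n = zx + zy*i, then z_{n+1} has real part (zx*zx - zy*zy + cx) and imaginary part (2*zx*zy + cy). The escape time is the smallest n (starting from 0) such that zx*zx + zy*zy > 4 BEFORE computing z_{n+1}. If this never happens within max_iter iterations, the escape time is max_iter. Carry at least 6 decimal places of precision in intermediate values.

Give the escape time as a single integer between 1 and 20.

z_0 = 0 + 0i, c = 0.0380 + -1.4280i
Iter 1: z = 0.0380 + -1.4280i, |z|^2 = 2.0406
Iter 2: z = -1.9997 + -1.5365i, |z|^2 = 6.3599
Escaped at iteration 2

Answer: 2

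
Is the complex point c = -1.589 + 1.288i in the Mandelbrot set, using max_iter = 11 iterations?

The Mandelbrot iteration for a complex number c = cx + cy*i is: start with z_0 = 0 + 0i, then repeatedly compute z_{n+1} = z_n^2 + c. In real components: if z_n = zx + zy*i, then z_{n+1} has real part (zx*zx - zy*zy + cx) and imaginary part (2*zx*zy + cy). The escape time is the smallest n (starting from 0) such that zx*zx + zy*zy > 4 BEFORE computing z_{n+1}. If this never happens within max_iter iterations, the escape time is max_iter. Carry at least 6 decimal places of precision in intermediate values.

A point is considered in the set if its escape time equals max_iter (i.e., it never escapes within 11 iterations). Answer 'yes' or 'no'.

z_0 = 0 + 0i, c = -1.5890 + 1.2880i
Iter 1: z = -1.5890 + 1.2880i, |z|^2 = 4.1839
Escaped at iteration 1

Answer: no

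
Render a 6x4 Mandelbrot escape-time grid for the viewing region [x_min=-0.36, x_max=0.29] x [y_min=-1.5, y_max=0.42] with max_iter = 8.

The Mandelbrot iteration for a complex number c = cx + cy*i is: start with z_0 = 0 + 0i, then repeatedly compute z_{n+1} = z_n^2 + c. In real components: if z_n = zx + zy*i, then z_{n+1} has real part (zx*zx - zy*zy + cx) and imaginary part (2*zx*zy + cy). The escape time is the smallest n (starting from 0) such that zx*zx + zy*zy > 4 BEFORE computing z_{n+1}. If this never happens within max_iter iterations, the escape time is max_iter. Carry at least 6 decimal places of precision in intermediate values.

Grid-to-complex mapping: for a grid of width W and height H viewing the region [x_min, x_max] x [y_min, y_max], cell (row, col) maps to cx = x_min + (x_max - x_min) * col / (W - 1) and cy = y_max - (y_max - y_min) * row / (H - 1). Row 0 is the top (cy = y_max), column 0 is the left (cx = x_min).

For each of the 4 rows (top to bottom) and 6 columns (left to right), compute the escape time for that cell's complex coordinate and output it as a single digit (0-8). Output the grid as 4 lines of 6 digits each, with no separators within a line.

(row=0, col=0): c = -0.3600 + 0.4200i → escape time 8
(row=0, col=1): c = -0.2300 + 0.4200i → escape time 8
(row=0, col=2): c = -0.1000 + 0.4200i → escape time 8
(row=0, col=3): c = 0.0300 + 0.4200i → escape time 8
(row=0, col=4): c = 0.1600 + 0.4200i → escape time 8
(row=0, col=5): c = 0.2900 + 0.4200i → escape time 8
(row=1, col=0): c = -0.3600 + -0.2200i → escape time 8
(row=1, col=1): c = -0.2300 + -0.2200i → escape time 8
(row=1, col=2): c = -0.1000 + -0.2200i → escape time 8
(row=1, col=3): c = 0.0300 + -0.2200i → escape time 8
(row=1, col=4): c = 0.1600 + -0.2200i → escape time 8
(row=1, col=5): c = 0.2900 + -0.2200i → escape time 8
(row=2, col=0): c = -0.3600 + -0.8600i → escape time 6
(row=2, col=1): c = -0.2300 + -0.8600i → escape time 8
(row=2, col=2): c = -0.1000 + -0.8600i → escape time 8
(row=2, col=3): c = 0.0300 + -0.8600i → escape time 8
(row=2, col=4): c = 0.1600 + -0.8600i → escape time 5
(row=2, col=5): c = 0.2900 + -0.8600i → escape time 4
(row=3, col=0): c = -0.3600 + -1.5000i → escape time 2
(row=3, col=1): c = -0.2300 + -1.5000i → escape time 2
(row=3, col=2): c = -0.1000 + -1.5000i → escape time 2
(row=3, col=3): c = 0.0300 + -1.5000i → escape time 2
(row=3, col=4): c = 0.1600 + -1.5000i → escape time 2
(row=3, col=5): c = 0.2900 + -1.5000i → escape time 2

Answer: 888888
888888
688854
222222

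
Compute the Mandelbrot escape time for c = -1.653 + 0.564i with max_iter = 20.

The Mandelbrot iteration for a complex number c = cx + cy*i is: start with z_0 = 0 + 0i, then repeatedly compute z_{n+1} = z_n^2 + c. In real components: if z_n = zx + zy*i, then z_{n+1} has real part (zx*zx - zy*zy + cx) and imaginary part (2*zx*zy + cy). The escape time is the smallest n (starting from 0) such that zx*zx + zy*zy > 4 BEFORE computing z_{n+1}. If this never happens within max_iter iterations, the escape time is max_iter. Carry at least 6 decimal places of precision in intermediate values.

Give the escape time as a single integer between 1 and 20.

z_0 = 0 + 0i, c = -1.6530 + 0.5640i
Iter 1: z = -1.6530 + 0.5640i, |z|^2 = 3.0505
Iter 2: z = 0.7613 + -1.3006i, |z|^2 = 2.2711
Iter 3: z = -2.7649 + -1.4163i, |z|^2 = 9.6507
Escaped at iteration 3

Answer: 3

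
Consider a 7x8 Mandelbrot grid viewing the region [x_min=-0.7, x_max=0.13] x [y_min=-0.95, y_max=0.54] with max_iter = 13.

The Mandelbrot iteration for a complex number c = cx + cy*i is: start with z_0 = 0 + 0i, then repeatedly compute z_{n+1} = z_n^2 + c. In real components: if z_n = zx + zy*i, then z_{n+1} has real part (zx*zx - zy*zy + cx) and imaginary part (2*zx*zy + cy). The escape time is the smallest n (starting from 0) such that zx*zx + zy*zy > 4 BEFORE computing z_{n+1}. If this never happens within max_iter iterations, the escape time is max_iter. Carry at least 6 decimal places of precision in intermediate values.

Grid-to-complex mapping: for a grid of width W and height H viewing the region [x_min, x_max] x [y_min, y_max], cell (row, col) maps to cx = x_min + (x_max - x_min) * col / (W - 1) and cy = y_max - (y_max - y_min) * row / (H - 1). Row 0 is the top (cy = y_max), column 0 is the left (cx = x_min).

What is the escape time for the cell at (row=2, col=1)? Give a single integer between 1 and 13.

z_0 = 0 + 0i, c = -0.5617 + 0.1143i
Iter 1: z = -0.5617 + 0.1143i, |z|^2 = 0.3285
Iter 2: z = -0.2593 + -0.0141i, |z|^2 = 0.0674
Iter 3: z = -0.4947 + 0.1216i, |z|^2 = 0.2595
Iter 4: z = -0.3318 + -0.0060i, |z|^2 = 0.1101
Iter 5: z = -0.4516 + 0.1183i, |z|^2 = 0.2180
Iter 6: z = -0.3717 + 0.0075i, |z|^2 = 0.1382
Iter 7: z = -0.4236 + 0.1087i, |z|^2 = 0.1912
Iter 8: z = -0.3941 + 0.0222i, |z|^2 = 0.1558
Iter 9: z = -0.4069 + 0.0968i, |z|^2 = 0.1749
Iter 10: z = -0.4055 + 0.0355i, |z|^2 = 0.1657
Iter 11: z = -0.3985 + 0.0855i, |z|^2 = 0.1661
Iter 12: z = -0.4102 + 0.0462i, |z|^2 = 0.1704

Answer: 13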